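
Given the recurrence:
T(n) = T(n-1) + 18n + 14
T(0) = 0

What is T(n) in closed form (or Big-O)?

Dominant term in sum is 18*sum(i, i=1..n) = 18*n*(n+1)/2 = O(n^2).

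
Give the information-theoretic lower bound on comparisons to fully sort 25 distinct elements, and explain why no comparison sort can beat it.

A comparison sort is a binary decision tree whose leaves are the 25! = 15511210043330985984000000 possible output permutations. A binary tree with L leaves has height >= ceil(log_2(L)). So any comparison sort needs >= ceil(log_2(25!)) = 84 comparisons in the worst case.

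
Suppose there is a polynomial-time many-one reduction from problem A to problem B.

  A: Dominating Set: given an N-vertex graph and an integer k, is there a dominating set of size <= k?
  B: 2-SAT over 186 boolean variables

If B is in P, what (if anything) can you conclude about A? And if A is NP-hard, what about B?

A poly-time reduction A <=_p B means any A-instance can be transformed to a B-instance in poly time.
If B is in P: compose the reduction with B's poly-time algorithm to solve A in poly time, so A is in P.
If A is NP-hard: every NP problem reduces to A, which reduces to B; composing reductions, every NP problem reduces to B, so B is NP-hard.
(Here in fact A is NP-complete and B is in P, so no such reduction is known -- its existence would imply P = NP; the analysis concerns only what the assumed reduction would or would not let you conclude.)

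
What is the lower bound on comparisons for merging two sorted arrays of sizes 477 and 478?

Adversary argument: with sizes 477 and 478 (differing by at most 1), interleave the two arrays so that every consecutive pair in the output comes from different inputs. Then each of the 954 adjacent output pairs must be directly compared, or the algorithm cannot determine their relative order. So 954 comparisons are necessary; standard merge achieves this.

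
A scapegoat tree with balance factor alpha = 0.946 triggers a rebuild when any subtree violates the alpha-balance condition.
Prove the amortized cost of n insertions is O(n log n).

Define potential Phi = c * sum of |size(left(v)) - size(right(v))| over all nodes. An insertion at depth d costs O(d) = O(log n) and increases Phi by O(log n). When a rebuild of subtree of size s occurs, it costs O(s) but reduces Phi by Omega(s). With alpha = 0.946, between rebuilds Omega(s) insertions must occur. Amortized cost per insertion: O(log n).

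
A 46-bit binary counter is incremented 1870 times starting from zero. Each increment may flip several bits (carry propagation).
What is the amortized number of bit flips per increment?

Bit i flips on every 2^i-th increment, so over 1870 increments bit i flips floor(1870/2^i) times. Summing over i: total flips < 2 * 1870. Amortized: < 2 = O(1) per increment.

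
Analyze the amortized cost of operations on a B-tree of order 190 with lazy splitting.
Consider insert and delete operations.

In a B-tree of order 190, a node splits when it has 190 keys. With lazy splitting, we use potential Phi = number of full nodes + number of near-empty nodes. Each split costs O(1) but reduces potential. Between splits, at least 95 insertions must occur in that node. Amortized structural cost is O(1) per operation, plus O(log_190 n) traversal.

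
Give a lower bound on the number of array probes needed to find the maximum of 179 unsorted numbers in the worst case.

Adversary: any unprobed cell could hold a value larger than everything seen so far. If fewer than 179 cells are probed, the adversary places the max in an unprobed cell. So all 179 cells must be examined; together with 179-1 comparisons this is tight.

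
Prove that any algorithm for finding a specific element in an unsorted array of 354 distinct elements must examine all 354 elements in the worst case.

Adversary argument: if the algorithm examines fewer than 354 elements, the adversary places the target in an unexamined position. The algorithm cannot distinguish 'not present' from 'in unexamined position'.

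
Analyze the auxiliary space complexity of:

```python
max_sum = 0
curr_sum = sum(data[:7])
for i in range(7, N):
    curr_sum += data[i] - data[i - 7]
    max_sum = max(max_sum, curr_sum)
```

Space complexity: O(1).
Only a constant amount of auxiliary storage is used; nothing grows with n.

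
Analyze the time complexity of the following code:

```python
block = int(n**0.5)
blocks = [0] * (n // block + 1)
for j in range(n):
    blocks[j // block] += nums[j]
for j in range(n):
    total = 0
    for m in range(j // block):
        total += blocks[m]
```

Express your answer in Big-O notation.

Time complexity: O(n * sqrt(n)).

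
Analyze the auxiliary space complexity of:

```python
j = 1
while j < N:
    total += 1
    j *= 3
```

Space complexity: O(1).
Only a constant amount of auxiliary storage is used; nothing grows with n.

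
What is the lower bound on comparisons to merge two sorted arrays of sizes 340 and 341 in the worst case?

Adversary: with |340 - 341| <= 1 the inputs can be fully interleaved so that every adjacent pair in the merged output comes from different arrays. Then each of the 680 adjacent pairs must be directly compared, or the algorithm cannot determine their relative order. Standard merge meets this bound.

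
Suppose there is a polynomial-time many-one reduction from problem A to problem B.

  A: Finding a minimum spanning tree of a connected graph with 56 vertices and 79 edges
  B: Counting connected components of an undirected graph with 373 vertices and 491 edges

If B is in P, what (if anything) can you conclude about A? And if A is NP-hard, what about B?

A poly-time reduction A <=_p B means any A-instance can be transformed to a B-instance in poly time.
If B is in P: compose the reduction with B's poly-time algorithm to solve A in poly time, so A is in P.
If A is NP-hard: every NP problem reduces to A, which reduces to B; composing reductions, every NP problem reduces to B, so B is NP-hard.
(Here in fact A is P and B is P.)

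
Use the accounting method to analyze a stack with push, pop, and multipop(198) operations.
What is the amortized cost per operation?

Assign 2 credits per push (1 for the push, 1 saved for a future pop). Each pop or element popped by multipop(198) uses 1 saved credit. Total credits never go negative, so amortized cost is O(1).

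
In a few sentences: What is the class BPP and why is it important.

BPP (Bounded-error Probabilistic Polynomial time) is the class of problems solvable by a randomized algorithm in polynomial time with error probability at most 1/3. BPP contains P and is contained in PSPACE. It is widely conjectured that P = BPP, meaning randomness does not help for decision problems.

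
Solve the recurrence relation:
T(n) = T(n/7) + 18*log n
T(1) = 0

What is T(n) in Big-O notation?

Each of the log_7(n) levels adds O(log n). T(n) = O(log^2 n).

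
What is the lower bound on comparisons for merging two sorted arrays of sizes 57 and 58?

Adversary argument: with sizes 57 and 58 (differing by at most 1), interleave the two arrays so that every consecutive pair in the output comes from different inputs. Then each of the 114 adjacent output pairs must be directly compared, or the algorithm cannot determine their relative order. So 114 comparisons are necessary; standard merge achieves this.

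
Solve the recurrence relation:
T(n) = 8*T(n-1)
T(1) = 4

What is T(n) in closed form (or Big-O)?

Each step multiplies by 8. T(n) = T(1)*8^(n-1) = 4*8^(n-1).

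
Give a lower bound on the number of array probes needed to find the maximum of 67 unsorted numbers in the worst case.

Adversary: any unprobed cell could hold a value larger than everything seen so far. If fewer than 67 cells are probed, the adversary places the max in an unprobed cell. So all 67 cells must be examined; together with 67-1 comparisons this is tight.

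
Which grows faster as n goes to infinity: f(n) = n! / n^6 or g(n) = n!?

g(n) = n! grows faster: the ratio n!/(n!/n^6) = n^6 -> infinity.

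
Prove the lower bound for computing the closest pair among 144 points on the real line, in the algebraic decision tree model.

Reduction from element distinctness: given 144 reals, the closest-pair distance is 0 iff two are equal. Element distinctness has an Omega(n log n) lower bound in the algebraic decision tree model (Ben-Or). Therefore closest pair on a line also requires Omega(n log n). Sorting then a linear scan achieves this.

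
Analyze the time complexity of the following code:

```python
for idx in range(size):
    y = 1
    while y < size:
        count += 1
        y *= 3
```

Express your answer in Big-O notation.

Time complexity: O(n log n).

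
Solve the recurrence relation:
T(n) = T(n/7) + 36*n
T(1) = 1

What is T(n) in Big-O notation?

Geometric series: 36*n*(1 + 1/7 + 1/7^2 + ...) = O(n). T(n) = O(n).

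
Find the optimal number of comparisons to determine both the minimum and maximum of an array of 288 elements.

Naive approach: 574 comparisons (287 for max + 287 for min).
Optimal: Compare elements in pairs first (floor(n/2) = 144 comparisons), then find max among winners and min among losers (143 comparisons each).
Total: ceil(3n/2) - 2 = 430 comparisons. An adversary argument shows this is also a lower bound.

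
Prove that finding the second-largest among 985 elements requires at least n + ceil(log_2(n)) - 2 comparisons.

Lower bound (adversary): identifying the maximum requires 985-1 comparisons (each eliminates one candidate). Assign weight 1 to each element; on each comparison the adversary lets the heavier side win and gives it the loser's weight. The max ends with weight 985, but each comparison it wins at most doubles its weight, so the max must win >= ceil(log_2(985)) = 10 comparisons. The second-largest is one of those 10 direct losers to the max, and identifying which one is largest needs >= 10-1 further comparisons. Total >= 985-1 + 10-1 = 993.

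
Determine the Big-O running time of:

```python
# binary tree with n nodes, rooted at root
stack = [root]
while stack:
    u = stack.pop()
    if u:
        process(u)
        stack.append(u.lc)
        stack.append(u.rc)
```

Time complexity: O(n).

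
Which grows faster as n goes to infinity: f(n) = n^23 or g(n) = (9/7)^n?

g(n) = (9/7)^n grows faster: (9/7)^n is exponential with base 9/7 > 1, dominating every polynomial.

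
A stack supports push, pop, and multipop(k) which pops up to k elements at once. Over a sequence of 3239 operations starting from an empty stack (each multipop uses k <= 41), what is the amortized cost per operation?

Each element is pushed exactly once and popped at most once (whether by pop or as part of a multipop). So the total number of individual pops over the whole sequence is at most the number of pushes, which is at most 3239. Total work <= 2 * 3239, hence O(1) amortized per operation.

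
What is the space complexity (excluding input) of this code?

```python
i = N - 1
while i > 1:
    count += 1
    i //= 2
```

Space complexity: O(1).
Only a constant amount of auxiliary storage is used; nothing grows with n.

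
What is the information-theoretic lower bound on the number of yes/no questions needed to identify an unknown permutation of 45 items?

There are 45! = 119622220865480194561963161495657715064383733760000000000 permutations. Each yes/no question gives at most 1 bit, so at least ceil(log_2(119622220865480194561963161495657715064383733760000000000)) = 187 questions are needed.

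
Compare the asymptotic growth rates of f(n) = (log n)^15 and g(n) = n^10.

g(n) = n^10 grows faster: any positive polynomial dominates any polylog.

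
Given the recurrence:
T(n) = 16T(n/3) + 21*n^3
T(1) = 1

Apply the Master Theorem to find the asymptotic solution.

a=16, b=3, f(n)=21*n^3. log_3(16) = 2.524 < 3. Case 3: T(n) = O(n^3).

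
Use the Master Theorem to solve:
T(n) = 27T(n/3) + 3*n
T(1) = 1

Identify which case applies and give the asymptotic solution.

a=27, b=3, f(n)=3*n.
log_3(27) = 3 > 1.
Since f(n) = O(n^1) is polynomially smaller than n^3, Case 1 applies.
T(n) = Theta(n^3).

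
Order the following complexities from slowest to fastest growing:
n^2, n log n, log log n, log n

Ordered by growth rate: log log n < log n < n log n < n^2.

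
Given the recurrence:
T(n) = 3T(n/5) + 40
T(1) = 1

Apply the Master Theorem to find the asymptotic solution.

a=3, b=5, f(n)=40. log_5(3) = 0.6826. Case 1 of Master Theorem: T(n) = O(n^0.6826).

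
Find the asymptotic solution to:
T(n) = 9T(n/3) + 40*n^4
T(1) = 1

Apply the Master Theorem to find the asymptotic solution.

a=9, b=3, f(n)=40*n^4. log_3(9) = 2 < 4. Case 3: T(n) = O(n^4).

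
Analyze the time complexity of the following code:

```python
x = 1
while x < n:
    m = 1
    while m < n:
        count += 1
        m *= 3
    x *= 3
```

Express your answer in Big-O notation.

Time complexity: O(log^2 n).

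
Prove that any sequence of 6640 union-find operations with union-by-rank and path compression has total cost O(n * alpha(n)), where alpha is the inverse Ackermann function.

Using Tarjan's analysis with rank-based potential function. Union-by-rank keeps tree height O(log n). Path compression flattens paths during find. For n = 6640 operations, total cost is O(n * alpha(n)), effectively O(n) since alpha grows incredibly slowly.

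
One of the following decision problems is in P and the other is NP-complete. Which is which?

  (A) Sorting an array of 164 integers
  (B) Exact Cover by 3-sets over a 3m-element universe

(A) is P: merge sort runs in O(n log n).
(B) is NP-complete: one of Karp's 21 NP-complete problems.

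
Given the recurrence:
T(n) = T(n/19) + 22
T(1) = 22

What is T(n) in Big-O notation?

Each step divides n by 19 and adds 22. After log_19(n) steps, T(n) = O(log n).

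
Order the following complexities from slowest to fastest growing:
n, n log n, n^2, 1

Ordered by growth rate: 1 < n < n log n < n^2.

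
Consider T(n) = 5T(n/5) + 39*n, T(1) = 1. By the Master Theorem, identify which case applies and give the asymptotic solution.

a=5, b=5, f(n)=39*n.
log_5(5) = 1, so n^(log_b(a)) = n.
f(n) = Theta(n), so Case 2 applies.
T(n) = Theta(n log n).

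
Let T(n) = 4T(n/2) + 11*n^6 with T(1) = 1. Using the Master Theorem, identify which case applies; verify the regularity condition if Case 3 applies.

a=4, b=2, f(n)=11*n^6.
log_2(4) = 2 < 6.
f(n) = Omega(n^(2+epsilon)) for some epsilon > 0, so Case 3 is the candidate.
Regularity: a*f(n/b) = 4*11*(n/2)^6 = (4/64)*11*n^6 <= c*f(n) with c = 4/64 < 1. Satisfied.
Case 3: T(n) = Theta(n^6).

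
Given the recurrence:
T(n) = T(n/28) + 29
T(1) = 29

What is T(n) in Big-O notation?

Each step divides n by 28 and adds 29. After log_28(n) steps, T(n) = O(log n).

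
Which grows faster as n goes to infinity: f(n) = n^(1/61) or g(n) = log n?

f(n) = n^(1/61) grows faster: any positive power of n dominates log n.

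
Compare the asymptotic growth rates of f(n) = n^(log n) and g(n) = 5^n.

g(n) = 5^n grows faster: take logs: log(n^(log n)) = (log n)^2, log(5^n) = n log 5; n dominates (log n)^2.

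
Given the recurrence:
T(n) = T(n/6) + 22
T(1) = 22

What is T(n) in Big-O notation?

Each step divides n by 6 and adds 22. After log_6(n) steps, T(n) = O(log n).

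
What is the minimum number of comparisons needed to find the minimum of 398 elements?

Finding the minimum requires 397 comparisons, identical reasoning to finding the maximum. Each comparison eliminates one candidate.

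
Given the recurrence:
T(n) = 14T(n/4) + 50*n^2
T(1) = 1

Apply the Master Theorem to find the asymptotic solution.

a=14, b=4, f(n)=50*n^2. log_4(14) = 1.904 < 2. Case 3: T(n) = O(n^2).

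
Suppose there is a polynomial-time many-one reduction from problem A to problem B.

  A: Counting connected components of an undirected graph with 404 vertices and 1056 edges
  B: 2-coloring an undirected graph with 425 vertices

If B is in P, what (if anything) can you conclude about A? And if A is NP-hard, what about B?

A poly-time reduction A <=_p B means any A-instance can be transformed to a B-instance in poly time.
If B is in P: compose the reduction with B's poly-time algorithm to solve A in poly time, so A is in P.
If A is NP-hard: every NP problem reduces to A, which reduces to B; composing reductions, every NP problem reduces to B, so B is NP-hard.
(Here in fact A is P and B is P.)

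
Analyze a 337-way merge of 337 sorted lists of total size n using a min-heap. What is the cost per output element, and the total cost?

Maintain a min-heap of size 337 holding the current head of each list. Each output step does one extract-min (O(log 337)) and one insert of that list's next element (O(log 337)). Each of the n elements passes through the heap exactly once, so the total cost is O(n log 337), i.e. O(log 337) per output element.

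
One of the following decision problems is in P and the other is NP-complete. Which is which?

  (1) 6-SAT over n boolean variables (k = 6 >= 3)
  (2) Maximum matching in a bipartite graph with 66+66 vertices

(1) is NP-complete: 3-SAT is NP-complete (Cook-Levin); k-SAT for k>=3 reduces from 3-SAT.
(2) is P: Hopcroft-Karp runs in O(E sqrt(V)).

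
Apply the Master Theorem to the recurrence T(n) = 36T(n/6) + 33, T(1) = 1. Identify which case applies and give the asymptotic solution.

a=36, b=6, f(n)=33.
log_6(36) = 2 > 0.
Since f(n) = O(n^0) is polynomially smaller than n^2, Case 1 applies.
T(n) = Theta(n^2).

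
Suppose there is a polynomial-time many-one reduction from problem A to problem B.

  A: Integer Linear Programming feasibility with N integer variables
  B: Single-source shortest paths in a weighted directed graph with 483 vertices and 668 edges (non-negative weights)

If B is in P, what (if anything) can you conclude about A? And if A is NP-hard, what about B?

A poly-time reduction A <=_p B means any A-instance can be transformed to a B-instance in poly time.
If B is in P: compose the reduction with B's poly-time algorithm to solve A in poly time, so A is in P.
If A is NP-hard: every NP problem reduces to A, which reduces to B; composing reductions, every NP problem reduces to B, so B is NP-hard.
(Here in fact A is NP-complete and B is in P, so no such reduction is known -- its existence would imply P = NP; the analysis concerns only what the assumed reduction would or would not let you conclude.)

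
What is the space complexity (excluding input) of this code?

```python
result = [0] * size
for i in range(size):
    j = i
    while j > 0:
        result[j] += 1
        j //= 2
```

Space complexity: O(n).
Auxiliary storage grows linearly with the input size n in the worst case.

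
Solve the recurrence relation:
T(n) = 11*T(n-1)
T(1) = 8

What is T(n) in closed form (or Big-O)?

Each step multiplies by 11. T(n) = T(1)*11^(n-1) = 8*11^(n-1).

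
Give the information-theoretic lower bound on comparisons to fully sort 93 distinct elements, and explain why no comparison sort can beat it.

A comparison sort is a binary decision tree whose leaves are the 93! = 1156772507081641574759205162306240436214753229576413535186142281213246807121467315215203289516844845303838996289387078090752000000000000000000000 possible output permutations. A binary tree with L leaves has height >= ceil(log_2(L)). So any comparison sort needs >= ceil(log_2(93!)) = 479 comparisons in the worst case.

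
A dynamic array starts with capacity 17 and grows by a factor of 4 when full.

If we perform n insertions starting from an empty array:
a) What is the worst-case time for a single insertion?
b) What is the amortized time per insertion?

(a) Worst-case single insertion: O(n) -- when the array is full at capacity c, the resize copies all c elements, and c can be Theta(n).
(b) Resizes happen at sizes 17, 68, 272, ... Total copy cost for n insertions: 17 + 68 + ... = O(n) (geometric series with ratio 1/4). Amortized cost per insertion: O(n)/n = O(1).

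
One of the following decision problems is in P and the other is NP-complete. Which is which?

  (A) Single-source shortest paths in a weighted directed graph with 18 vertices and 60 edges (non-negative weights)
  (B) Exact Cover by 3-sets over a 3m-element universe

(A) is P: Dijkstra's algorithm runs in O((V+E) log V).
(B) is NP-complete: one of Karp's 21 NP-complete problems.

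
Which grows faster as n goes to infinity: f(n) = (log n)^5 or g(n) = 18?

f(n) = (log n)^5 grows faster: any unbounded function dominates a constant.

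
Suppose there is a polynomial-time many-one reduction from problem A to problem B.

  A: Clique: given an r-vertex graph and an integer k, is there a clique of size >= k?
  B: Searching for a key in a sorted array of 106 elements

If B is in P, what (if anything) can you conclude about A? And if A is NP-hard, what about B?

A poly-time reduction A <=_p B means any A-instance can be transformed to a B-instance in poly time.
If B is in P: compose the reduction with B's poly-time algorithm to solve A in poly time, so A is in P.
If A is NP-hard: every NP problem reduces to A, which reduces to B; composing reductions, every NP problem reduces to B, so B is NP-hard.
(Here in fact A is NP-complete and B is in P, so no such reduction is known -- its existence would imply P = NP; the analysis concerns only what the assumed reduction would or would not let you conclude.)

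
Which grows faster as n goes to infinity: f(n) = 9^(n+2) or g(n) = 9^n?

f(n) = 9^(n+2) and g(n) = 9^n are Theta of each other: 9^(n+2) = 9^2 * 9^n = Theta(9^n).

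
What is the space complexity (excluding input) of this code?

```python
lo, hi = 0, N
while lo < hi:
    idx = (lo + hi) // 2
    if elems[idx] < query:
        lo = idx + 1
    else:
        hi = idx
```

Space complexity: O(1).
Only a constant amount of auxiliary storage is used; nothing grows with n.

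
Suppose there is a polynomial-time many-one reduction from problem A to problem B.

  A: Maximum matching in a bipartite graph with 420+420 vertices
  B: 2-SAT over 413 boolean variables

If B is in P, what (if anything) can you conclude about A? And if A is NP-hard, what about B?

A poly-time reduction A <=_p B means any A-instance can be transformed to a B-instance in poly time.
If B is in P: compose the reduction with B's poly-time algorithm to solve A in poly time, so A is in P.
If A is NP-hard: every NP problem reduces to A, which reduces to B; composing reductions, every NP problem reduces to B, so B is NP-hard.
(Here in fact A is P and B is P.)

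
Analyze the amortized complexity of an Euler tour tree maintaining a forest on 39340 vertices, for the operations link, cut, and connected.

An Euler tour tree stores each tree's Euler tour as a balanced BST keyed by tour position. On 39340 vertices: link concatenates two tours via O(1) splits/joins of size <= 2*39340 (O(log n)); cut splits the tour at the two occurrences of the edge (O(log n)); connected compares BST roots (O(log n) to find the root). All O(log n) amortized.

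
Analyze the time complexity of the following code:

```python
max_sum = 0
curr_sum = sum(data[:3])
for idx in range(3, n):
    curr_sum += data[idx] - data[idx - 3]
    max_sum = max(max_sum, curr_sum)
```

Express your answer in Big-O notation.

Time complexity: O(n).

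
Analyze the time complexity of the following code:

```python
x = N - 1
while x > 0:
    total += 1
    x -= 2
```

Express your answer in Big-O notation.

Time complexity: O(n).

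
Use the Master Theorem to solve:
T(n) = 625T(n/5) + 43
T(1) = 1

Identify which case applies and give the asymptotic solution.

a=625, b=5, f(n)=43.
log_5(625) = 4 > 0.
Since f(n) = O(n^0) is polynomially smaller than n^4, Case 1 applies.
T(n) = Theta(n^4).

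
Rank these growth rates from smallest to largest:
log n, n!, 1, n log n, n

Ordered by growth rate: 1 < log n < n < n log n < n!.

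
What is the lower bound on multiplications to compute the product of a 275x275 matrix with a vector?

A 275x275 matrix-vector product has 275 inner products of length 275. Output depends on all 275^2 = 75625 matrix entries. At least 75625 multiplications needed.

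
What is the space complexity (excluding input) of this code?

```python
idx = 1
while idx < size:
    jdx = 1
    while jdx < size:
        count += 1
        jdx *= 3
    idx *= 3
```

Space complexity: O(1).
Only a constant amount of auxiliary storage is used; nothing grows with n.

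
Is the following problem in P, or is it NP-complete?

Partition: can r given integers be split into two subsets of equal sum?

This problem is NP-complete: Subset Sum reduces to it (one of Karp's 21 NP-complete problems).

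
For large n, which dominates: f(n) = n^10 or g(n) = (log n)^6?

f(n) = n^10 grows faster: any positive polynomial dominates any polylog.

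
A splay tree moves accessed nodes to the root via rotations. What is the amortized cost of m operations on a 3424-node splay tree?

Using a potential function Phi = sum of log(size of subtree) for each node, each splay operation has amortized cost O(log n) where n = 3424. Bad individual operations (O(n)) are offset by decreased potential.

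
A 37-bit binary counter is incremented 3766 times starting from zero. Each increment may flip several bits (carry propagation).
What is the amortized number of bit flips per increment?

Bit i flips on every 2^i-th increment, so over 3766 increments bit i flips floor(3766/2^i) times. Summing over i: total flips < 2 * 3766. Amortized: < 2 = O(1) per increment.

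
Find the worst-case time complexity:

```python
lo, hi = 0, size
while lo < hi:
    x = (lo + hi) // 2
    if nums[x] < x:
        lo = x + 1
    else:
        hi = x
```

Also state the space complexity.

Time complexity: O(log n).
Space complexity: O(1).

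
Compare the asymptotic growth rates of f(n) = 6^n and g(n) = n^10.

f(n) = 6^n grows faster: any exponential with base > 1 dominates every polynomial.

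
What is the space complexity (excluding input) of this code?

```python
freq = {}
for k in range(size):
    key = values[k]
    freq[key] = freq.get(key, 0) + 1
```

Space complexity: O(n).
Auxiliary storage grows linearly with the input size n in the worst case.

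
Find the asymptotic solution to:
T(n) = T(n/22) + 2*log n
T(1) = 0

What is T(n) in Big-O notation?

Each of the log_22(n) levels adds O(log n). T(n) = O(log^2 n).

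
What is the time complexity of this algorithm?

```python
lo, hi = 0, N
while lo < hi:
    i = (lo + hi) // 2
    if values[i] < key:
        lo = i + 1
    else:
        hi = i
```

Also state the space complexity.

Time complexity: O(log n).
Space complexity: O(1).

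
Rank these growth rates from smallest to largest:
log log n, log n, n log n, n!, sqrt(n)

Ordered by growth rate: log log n < log n < sqrt(n) < n log n < n!.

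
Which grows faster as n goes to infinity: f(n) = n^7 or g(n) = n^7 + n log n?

f(n) = n^7 and g(n) = n^7 + n log n are Theta of each other: the lower-order n log n term is o(n^7); both are Theta(n^7).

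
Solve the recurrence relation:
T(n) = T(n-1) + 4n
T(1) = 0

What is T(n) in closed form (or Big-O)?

Unrolling: T(n) = 0 + 4*(2 + 3 + ... + n) = 0 + 4*(n(n+1)/2 - 1) = O(n^2).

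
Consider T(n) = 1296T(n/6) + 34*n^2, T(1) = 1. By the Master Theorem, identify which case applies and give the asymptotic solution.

a=1296, b=6, f(n)=34*n^2.
log_6(1296) = 4 > 2.
Since f(n) = O(n^2) is polynomially smaller than n^4, Case 1 applies.
T(n) = Theta(n^4).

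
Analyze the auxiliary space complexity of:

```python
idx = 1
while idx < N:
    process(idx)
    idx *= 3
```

Space complexity: O(1).
Only a constant amount of auxiliary storage is used; nothing grows with n.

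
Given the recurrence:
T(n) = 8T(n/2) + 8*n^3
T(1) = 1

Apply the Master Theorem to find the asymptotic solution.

a=8, b=2, f(n)=8*n^3. log_2(8) = 3. Case 2: T(n) = O(n^3 log n).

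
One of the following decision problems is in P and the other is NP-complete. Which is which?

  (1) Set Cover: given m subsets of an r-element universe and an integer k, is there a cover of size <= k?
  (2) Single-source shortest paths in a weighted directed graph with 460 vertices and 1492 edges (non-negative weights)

(1) is NP-complete: one of Karp's 21 NP-complete problems (with k part of the input).
(2) is P: Dijkstra's algorithm runs in O((V+E) log V).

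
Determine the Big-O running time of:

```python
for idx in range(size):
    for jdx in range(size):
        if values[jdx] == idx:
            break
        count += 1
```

Time complexity: O(n^2).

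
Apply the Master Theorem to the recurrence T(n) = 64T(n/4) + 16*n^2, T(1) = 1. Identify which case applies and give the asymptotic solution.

a=64, b=4, f(n)=16*n^2.
log_4(64) = 3 > 2.
Since f(n) = O(n^2) is polynomially smaller than n^3, Case 1 applies.
T(n) = Theta(n^3).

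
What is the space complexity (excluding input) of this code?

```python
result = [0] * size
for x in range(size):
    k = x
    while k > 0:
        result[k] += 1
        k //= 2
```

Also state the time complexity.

Space complexity: O(n).
Auxiliary storage grows linearly with the input size n in the worst case.
Time complexity: O(n log n).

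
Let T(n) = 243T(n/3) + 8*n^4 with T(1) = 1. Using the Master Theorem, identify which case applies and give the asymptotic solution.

a=243, b=3, f(n)=8*n^4.
log_3(243) = 5 > 4.
Since f(n) = O(n^4) is polynomially smaller than n^5, Case 1 applies.
T(n) = Theta(n^5).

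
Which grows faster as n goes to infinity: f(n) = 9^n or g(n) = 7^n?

f(n) = 9^n grows faster: (9/7)^n -> infinity since 9/7 > 1.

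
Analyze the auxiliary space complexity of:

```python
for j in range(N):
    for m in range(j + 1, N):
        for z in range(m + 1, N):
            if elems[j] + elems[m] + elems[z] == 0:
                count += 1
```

Space complexity: O(1).
Only a constant amount of auxiliary storage is used; nothing grows with n.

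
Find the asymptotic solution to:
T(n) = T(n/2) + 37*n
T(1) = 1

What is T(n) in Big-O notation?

Geometric series: 37*n*(1 + 1/2 + 1/2^2 + ...) = O(n). T(n) = O(n).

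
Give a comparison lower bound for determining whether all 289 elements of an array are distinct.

In the algebraic decision-tree model, the YES region for element distinctness on 289 elements has 289! connected components (one per ordering). Ben-Or's theorem then gives a lower bound of Omega(log(n!)) = Omega(n log n).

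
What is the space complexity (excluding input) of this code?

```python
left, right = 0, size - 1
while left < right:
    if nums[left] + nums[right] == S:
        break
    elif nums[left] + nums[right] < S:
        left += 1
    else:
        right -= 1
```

Space complexity: O(1).
Only a constant amount of auxiliary storage is used; nothing grows with n.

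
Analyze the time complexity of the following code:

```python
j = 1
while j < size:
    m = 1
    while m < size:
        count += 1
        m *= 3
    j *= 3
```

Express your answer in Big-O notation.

Time complexity: O(log^2 n).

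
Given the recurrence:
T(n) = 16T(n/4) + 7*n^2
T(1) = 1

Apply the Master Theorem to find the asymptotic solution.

a=16, b=4, f(n)=7*n^2. log_4(16) = 2. Case 2: T(n) = O(n^2 log n).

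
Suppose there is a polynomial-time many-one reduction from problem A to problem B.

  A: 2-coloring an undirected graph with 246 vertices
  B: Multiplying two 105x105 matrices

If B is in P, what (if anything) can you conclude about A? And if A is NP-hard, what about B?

A poly-time reduction A <=_p B means any A-instance can be transformed to a B-instance in poly time.
If B is in P: compose the reduction with B's poly-time algorithm to solve A in poly time, so A is in P.
If A is NP-hard: every NP problem reduces to A, which reduces to B; composing reductions, every NP problem reduces to B, so B is NP-hard.
(Here in fact A is P and B is P.)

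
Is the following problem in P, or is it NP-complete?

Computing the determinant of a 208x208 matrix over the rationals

This problem is in P: Gaussian elimination runs in O(n^3).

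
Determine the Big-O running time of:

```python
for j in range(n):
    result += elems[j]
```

Time complexity: O(n).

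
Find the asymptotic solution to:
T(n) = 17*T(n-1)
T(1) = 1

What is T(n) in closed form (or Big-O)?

Each step multiplies by 17. T(n) = T(1)*17^(n-1) = 17^(n-1).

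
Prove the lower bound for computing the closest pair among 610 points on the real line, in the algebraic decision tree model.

Reduction from element distinctness: given 610 reals, the closest-pair distance is 0 iff two are equal. Element distinctness has an Omega(n log n) lower bound in the algebraic decision tree model (Ben-Or). Therefore closest pair on a line also requires Omega(n log n). Sorting then a linear scan achieves this.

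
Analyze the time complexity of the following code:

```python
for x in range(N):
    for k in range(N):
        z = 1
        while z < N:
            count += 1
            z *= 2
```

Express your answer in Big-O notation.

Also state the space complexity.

Time complexity: O(n^2 log n).
Space complexity: O(1).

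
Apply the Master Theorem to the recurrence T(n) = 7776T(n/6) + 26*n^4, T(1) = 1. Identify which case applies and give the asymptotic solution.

a=7776, b=6, f(n)=26*n^4.
log_6(7776) = 5 > 4.
Since f(n) = O(n^4) is polynomially smaller than n^5, Case 1 applies.
T(n) = Theta(n^5).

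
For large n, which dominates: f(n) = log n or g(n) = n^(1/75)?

g(n) = n^(1/75) grows faster: any positive power of n dominates log n.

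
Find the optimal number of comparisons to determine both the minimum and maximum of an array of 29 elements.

Naive approach: 56 comparisons (28 for max + 28 for min).
Optimal: Compare elements in pairs first (floor(n/2) = 14 comparisons), then find max among winners and min among losers (14 comparisons each).
Total: ceil(3n/2) - 2 = 42 comparisons. An adversary argument shows this is also a lower bound.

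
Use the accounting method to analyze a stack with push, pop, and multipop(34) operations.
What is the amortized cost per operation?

Assign 2 credits per push (1 for the push, 1 saved for a future pop). Each pop or element popped by multipop(34) uses 1 saved credit. Total credits never go negative, so amortized cost is O(1).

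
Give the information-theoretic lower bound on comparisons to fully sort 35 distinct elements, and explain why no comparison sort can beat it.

A comparison sort is a binary decision tree whose leaves are the 35! = 10333147966386144929666651337523200000000 possible output permutations. A binary tree with L leaves has height >= ceil(log_2(L)). So any comparison sort needs >= ceil(log_2(35!)) = 133 comparisons in the worst case.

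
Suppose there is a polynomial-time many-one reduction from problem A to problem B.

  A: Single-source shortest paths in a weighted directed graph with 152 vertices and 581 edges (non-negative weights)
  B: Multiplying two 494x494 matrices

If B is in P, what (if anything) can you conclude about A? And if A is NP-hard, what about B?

A poly-time reduction A <=_p B means any A-instance can be transformed to a B-instance in poly time.
If B is in P: compose the reduction with B's poly-time algorithm to solve A in poly time, so A is in P.
If A is NP-hard: every NP problem reduces to A, which reduces to B; composing reductions, every NP problem reduces to B, so B is NP-hard.
(Here in fact A is P and B is P.)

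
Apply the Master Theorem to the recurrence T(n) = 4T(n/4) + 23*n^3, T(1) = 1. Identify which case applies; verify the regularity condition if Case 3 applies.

a=4, b=4, f(n)=23*n^3.
log_4(4) = 1 < 3.
f(n) = Omega(n^(1+epsilon)) for some epsilon > 0, so Case 3 is the candidate.
Regularity: a*f(n/b) = 4*23*(n/4)^3 = (4/64)*23*n^3 <= c*f(n) with c = 4/64 < 1. Satisfied.
Case 3: T(n) = Theta(n^3).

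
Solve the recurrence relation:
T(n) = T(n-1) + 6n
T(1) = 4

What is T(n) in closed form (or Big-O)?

Unrolling: T(n) = 4 + 6*(2 + 3 + ... + n) = 4 + 6*(n(n+1)/2 - 1) = O(n^2).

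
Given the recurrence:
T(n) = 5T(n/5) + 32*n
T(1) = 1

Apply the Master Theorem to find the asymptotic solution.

a=5, b=5, f(n)=32*n. log_5(5) = 1. Case 2: T(n) = O(n log n).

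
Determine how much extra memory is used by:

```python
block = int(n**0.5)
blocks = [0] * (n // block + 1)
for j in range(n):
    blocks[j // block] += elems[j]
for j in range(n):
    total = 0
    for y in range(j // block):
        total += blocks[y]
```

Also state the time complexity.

Space complexity: O(sqrt(n)).
Storage scales with sqrt(n).
Time complexity: O(n * sqrt(n)).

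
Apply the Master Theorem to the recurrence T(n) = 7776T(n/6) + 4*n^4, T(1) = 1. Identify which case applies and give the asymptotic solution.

a=7776, b=6, f(n)=4*n^4.
log_6(7776) = 5 > 4.
Since f(n) = O(n^4) is polynomially smaller than n^5, Case 1 applies.
T(n) = Theta(n^5).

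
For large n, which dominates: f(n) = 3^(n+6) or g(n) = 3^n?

f(n) = 3^(n+6) and g(n) = 3^n are Theta of each other: 3^(n+6) = 3^6 * 3^n = Theta(3^n).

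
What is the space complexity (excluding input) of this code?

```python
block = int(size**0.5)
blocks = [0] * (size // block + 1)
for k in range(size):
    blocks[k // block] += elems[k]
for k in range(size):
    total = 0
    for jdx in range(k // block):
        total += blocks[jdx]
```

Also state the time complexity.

Space complexity: O(sqrt(n)).
Storage scales with sqrt(n).
Time complexity: O(n * sqrt(n)).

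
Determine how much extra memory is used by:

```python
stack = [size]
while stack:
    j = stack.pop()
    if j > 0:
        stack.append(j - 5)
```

Space complexity: O(1).
Only a constant amount of auxiliary storage is used; nothing grows with n.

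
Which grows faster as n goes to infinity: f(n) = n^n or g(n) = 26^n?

f(n) = n^n grows faster: n^n / 26^n = (n/26)^n -> infinity once n > 26.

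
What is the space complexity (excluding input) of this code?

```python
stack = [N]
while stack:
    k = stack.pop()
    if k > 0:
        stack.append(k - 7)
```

Space complexity: O(1).
Only a constant amount of auxiliary storage is used; nothing grows with n.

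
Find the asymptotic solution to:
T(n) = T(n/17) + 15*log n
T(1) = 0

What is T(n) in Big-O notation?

Each of the log_17(n) levels adds O(log n). T(n) = O(log^2 n).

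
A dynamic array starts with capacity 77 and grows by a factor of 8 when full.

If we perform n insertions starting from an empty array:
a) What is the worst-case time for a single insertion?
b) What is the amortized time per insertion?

(a) Worst-case single insertion: O(n) -- when the array is full at capacity c, the resize copies all c elements, and c can be Theta(n).
(b) Resizes happen at sizes 77, 616, 4928, ... Total copy cost for n insertions: 77 + 616 + ... = O(n) (geometric series with ratio 1/8). Amortized cost per insertion: O(n)/n = O(1).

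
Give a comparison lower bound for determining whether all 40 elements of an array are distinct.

In the algebraic decision-tree model, the YES region for element distinctness on 40 elements has 40! connected components (one per ordering). Ben-Or's theorem then gives a lower bound of Omega(log(n!)) = Omega(n log n).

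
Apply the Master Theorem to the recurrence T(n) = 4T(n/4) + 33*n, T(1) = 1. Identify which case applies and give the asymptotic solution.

a=4, b=4, f(n)=33*n.
log_4(4) = 1, so n^(log_b(a)) = n.
f(n) = Theta(n), so Case 2 applies.
T(n) = Theta(n log n).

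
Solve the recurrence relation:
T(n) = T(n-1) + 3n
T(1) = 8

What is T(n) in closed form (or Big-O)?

Unrolling: T(n) = 8 + 3*(2 + 3 + ... + n) = 8 + 3*(n(n+1)/2 - 1) = O(n^2).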